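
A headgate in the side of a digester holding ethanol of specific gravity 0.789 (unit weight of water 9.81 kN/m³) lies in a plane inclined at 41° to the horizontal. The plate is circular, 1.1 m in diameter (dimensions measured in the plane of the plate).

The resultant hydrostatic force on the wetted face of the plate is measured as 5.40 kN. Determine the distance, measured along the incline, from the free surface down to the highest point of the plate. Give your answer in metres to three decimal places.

y_top ≈ 0.569 m

γ = 0.789 × 9.81 = 7.74009 kN/m³.
A = π(0.55)² = 0.950332 m².
From F = γ·h_c·A, the centroid depth is h_c = 5.40/(7.74009 × 0.950332) = 0.734129 m.
Let θ = 41° be the plate's angle to the horizontal; measure y along the incline from where the plane meets the free surface. Vertical depth h = y·sinθ with sinθ = 0.656059.
Along the incline, y_c = h_c/sinθ = 0.734129/0.656059 = 1.119 m.
The centroid is at the centre, 0.55 m below the top of the plate, so the highest point sits at y_top = 1.119 − 0.55 = 0.569 m along the incline.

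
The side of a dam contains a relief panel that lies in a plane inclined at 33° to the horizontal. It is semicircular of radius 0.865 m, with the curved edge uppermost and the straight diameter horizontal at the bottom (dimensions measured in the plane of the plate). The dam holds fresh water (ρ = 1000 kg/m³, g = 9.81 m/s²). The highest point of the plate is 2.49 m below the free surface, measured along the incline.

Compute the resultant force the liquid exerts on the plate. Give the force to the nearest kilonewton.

γ = ρg = 1000 × 9.81 = 9810 N/m³ = 9.81 kN/m³.
Let θ = 33° be the plate's angle to the horizontal; measure y along the incline from where the plane meets the free surface. Vertical depth h = y·sinθ with sinθ = 0.544639.
The centroid lies 4r/(3π) = 0.367117 m above the diameter, so r − 4r/(3π) = 0.865 − 0.367117 = 0.497883 m below the topmost point, so y_c = 2.49 + 0.497883 = 2.98788 m and h_c = 2.98788 × 0.544639 = 1.62732 m.
A = πr²/2 = π × 0.865²/2 = 1.17531 m².
Resultant F = γ·h_c·A = 9.81 × 1.62732 × 1.17531 = 18.7627 kN.

F ≈ 19 kN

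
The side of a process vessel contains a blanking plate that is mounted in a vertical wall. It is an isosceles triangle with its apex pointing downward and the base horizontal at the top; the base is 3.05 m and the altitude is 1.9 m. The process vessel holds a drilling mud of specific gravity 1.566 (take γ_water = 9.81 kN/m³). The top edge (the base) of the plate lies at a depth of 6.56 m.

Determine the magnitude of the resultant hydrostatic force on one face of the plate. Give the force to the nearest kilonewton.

γ = 1.566 × 9.81 = 15.36246 kN/m³.
With the apex down, the centroid sits h/3 = 1.9/3 = 0.633333 m below the base (the top edge), so the centroid depth is h_c = 6.56 + 0.633333 = 7.19333 m.
A = ½ × 3.05 × 1.9 = 2.8975 m².
Resultant F = γ·h_c·A = 15.36246 × 7.19333 × 2.8975 = 320.195 kN.

F ≈ 320 kN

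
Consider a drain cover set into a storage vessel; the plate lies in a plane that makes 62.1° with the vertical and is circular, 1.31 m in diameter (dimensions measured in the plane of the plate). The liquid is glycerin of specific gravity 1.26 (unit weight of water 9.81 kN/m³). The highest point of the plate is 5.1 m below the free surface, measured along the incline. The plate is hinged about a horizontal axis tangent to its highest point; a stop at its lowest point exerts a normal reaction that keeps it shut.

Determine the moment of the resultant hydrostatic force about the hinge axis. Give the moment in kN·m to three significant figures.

M ≈ 30.2 kN·m

γ = 1.26 × 9.81 = 12.3606 kN/m³.
The plate makes 62.1° with the vertical, i.e. θ = 90° − 62.1° = 27.9° to the horizontal. Measuring y along the incline from the free-surface line, vertical depth h = y·sinθ with sinθ = 0.467930.
The centroid is at the centre, 0.655 m below the top of the plate, so y_c = 5.1 + 0.655 = 5.755 m and h_c = 5.755 × 0.467930 = 2.69294 m.
A = π(0.655)² = 1.34782 m².
Resultant F = γ·h_c·A = 12.3606 × 2.69294 × 1.34782 = 44.864 kN.
I_c = πr⁴/4 = π × 0.655⁴/4 = 0.144562 m⁴.
Centre of pressure: y_p = y_c + I_c/(y_c·A) = 5.755 + 0.144562/(5.755 × 1.34782) = 5.755 + 0.018637 = 5.77364 m along the plane.
The resultant acts 0.655 + 0.018637 = 0.673637 m (along the plate) below the hinge at the top edge, so the moment about the hinge is M = F × 0.673637 = 44.864 × 0.673637 = 30.2221 kN·m.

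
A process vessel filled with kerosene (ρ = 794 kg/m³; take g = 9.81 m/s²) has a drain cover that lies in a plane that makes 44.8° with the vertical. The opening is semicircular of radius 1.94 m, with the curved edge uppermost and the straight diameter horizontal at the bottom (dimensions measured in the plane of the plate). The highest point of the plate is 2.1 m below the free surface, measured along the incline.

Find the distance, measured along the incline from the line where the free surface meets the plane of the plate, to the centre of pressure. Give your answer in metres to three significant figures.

γ = ρg = 794 × 9.81 / 1000 = 7.78914 kN/m³.
The plate makes 44.8° with the vertical, i.e. θ = 90° − 44.8° = 45.2° to the horizontal. Measuring y along the incline from the free-surface line, vertical depth h = y·sinθ with sinθ = 0.709571.
The centroid lies 4r/(3π) = 0.823362 m above the diameter, so r − 4r/(3π) = 1.94 − 0.823362 = 1.11664 m below the topmost point, so y_c = 2.1 + 1.11664 = 3.21664 m and h_c = 3.21664 × 0.709571 = 2.28243 m.
A = πr²/2 = π × 1.94²/2 = 5.91185 m².
Resultant F = γ·h_c·A = 7.78914 × 2.28243 × 5.91185 = 105.102 kN.
I_c = (π/8 − 8/(9π))·r⁴ = 0.109757 × 1.94⁴ = 1.55467 m⁴.
Centre of pressure: y_p = y_c + I_c/(y_c·A) = 3.21664 + 1.55467/(3.21664 × 5.91185) = 3.21664 + 0.0817546 = 3.29839 m along the plane.

y_p = 3.30 m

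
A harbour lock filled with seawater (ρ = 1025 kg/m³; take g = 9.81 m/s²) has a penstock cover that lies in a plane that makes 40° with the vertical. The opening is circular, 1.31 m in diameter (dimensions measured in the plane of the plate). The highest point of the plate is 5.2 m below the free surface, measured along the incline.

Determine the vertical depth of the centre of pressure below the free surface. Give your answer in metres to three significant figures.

h_p = 4.50 m

γ = ρg = 1025 × 9.81 / 1000 = 10.05525 kN/m³.
The plate makes 40° with the vertical, i.e. θ = 90° − 40° = 50° to the horizontal. Measuring y along the incline from the free-surface line, vertical depth h = y·sinθ with sinθ = 0.766044.
The centroid is at the centre, 0.655 m below the top of the plate, so y_c = 5.2 + 0.655 = 5.855 m and h_c = 5.855 × 0.766044 = 4.48519 m.
A = π(0.655)² = 1.34782 m².
Resultant F = γ·h_c·A = 10.05525 × 4.48519 × 1.34782 = 60.7863 kN.
I_c = πr⁴/4 = π × 0.655⁴/4 = 0.144562 m⁴.
Centre of pressure: y_p = y_c + I_c/(y_c·A) = 5.855 + 0.144562/(5.855 × 1.34782) = 5.855 + 0.0183187 = 5.87332 m along the plane.
Vertically, h_p = y_p·sinθ = 5.87332 × 0.766044 = 4.49922 m.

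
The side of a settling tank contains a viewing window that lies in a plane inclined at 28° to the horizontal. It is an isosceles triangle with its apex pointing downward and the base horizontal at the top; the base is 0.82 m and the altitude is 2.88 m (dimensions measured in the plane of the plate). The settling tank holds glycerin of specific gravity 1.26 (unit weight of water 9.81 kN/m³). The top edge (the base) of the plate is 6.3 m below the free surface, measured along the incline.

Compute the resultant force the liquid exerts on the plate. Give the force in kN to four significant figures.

γ = 1.26 × 9.81 = 12.3606 kN/m³.
Let θ = 28° be the plate's angle to the horizontal; measure y along the incline from where the plane meets the free surface. Vertical depth h = y·sinθ with sinθ = 0.469472.
With the apex down, the centroid sits h/3 = 2.88/3 = 0.96 m below the base (the top edge), so y_c = 6.3 + 0.96 = 7.26 m and h_c = 7.26 × 0.469472 = 3.40837 m.
A = ½ × 0.82 × 2.88 = 1.1808 m².
Resultant F = γ·h_c·A = 12.3606 × 3.40837 × 1.1808 = 49.7465 kN.

F ≈ 49.75 kN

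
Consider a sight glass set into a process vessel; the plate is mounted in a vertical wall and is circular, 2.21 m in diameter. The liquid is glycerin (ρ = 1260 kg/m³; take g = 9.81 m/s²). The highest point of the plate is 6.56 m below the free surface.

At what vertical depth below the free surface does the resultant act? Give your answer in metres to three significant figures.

γ = ρg = 1260 × 9.81 / 1000 = 12.3606 kN/m³.
The centroid is at the centre, 1.105 m below the top of the plate, so the centroid depth is h_c = 6.56 + 1.105 = 7.665 m.
A = π(1.105)² = 3.83596 m².
Resultant F = γ·h_c·A = 12.3606 × 7.665 × 3.83596 = 363.434 kN.
I_c = πr⁴/4 = π × 1.105⁴/4 = 1.17095 m⁴.
Centre of pressure: y_p = y_c + I_c/(y_c·A) = 7.665 + 1.17095/(7.665 × 3.83596) = 7.665 + 0.0398247 = 7.70482 m along the plane.

h_p = 7.70 m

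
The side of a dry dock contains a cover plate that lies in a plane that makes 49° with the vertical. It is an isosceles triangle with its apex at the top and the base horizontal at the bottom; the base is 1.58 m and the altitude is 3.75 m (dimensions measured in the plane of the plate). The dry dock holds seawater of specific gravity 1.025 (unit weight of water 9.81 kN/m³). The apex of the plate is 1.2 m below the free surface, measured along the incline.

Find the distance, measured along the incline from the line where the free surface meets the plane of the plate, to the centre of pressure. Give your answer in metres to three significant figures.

y_p = 3.91 m

γ = 1.025 × 9.81 = 10.05525 kN/m³.
The plate makes 49° with the vertical, i.e. θ = 90° − 49° = 41° to the horizontal. Measuring y along the incline from the free-surface line, vertical depth h = y·sinθ with sinθ = 0.656059.
With the apex up, the centroid sits 2h/3 = 2 × 3.75/3 = 2.5 m below the apex, so y_c = 1.2 + 2.5 = 3.7 m and h_c = 3.7 × 0.656059 = 2.42742 m.
A = ½ × 1.58 × 3.75 = 2.9625 m².
Resultant F = γ·h_c·A = 10.05525 × 2.42742 × 2.9625 = 72.3096 kN.
I_c = b·h³/36 = 1.58 × 3.75³/36 = 2.31445 m⁴.
Centre of pressure: y_p = y_c + I_c/(y_c·A) = 3.7 + 2.31445/(3.7 × 2.9625) = 3.7 + 0.211148 = 3.91115 m along the plane.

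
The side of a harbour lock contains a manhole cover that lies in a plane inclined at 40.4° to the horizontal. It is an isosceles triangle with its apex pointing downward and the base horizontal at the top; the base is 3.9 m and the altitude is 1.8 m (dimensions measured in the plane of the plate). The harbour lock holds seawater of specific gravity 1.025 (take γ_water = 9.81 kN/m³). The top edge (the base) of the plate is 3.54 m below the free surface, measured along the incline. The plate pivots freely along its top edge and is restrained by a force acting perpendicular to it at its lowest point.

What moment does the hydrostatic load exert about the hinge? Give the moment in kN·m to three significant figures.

M ≈ 60.9 kN·m

γ = 1.025 × 9.81 = 10.05525 kN/m³.
Let θ = 40.4° be the plate's angle to the horizontal; measure y along the incline from where the plane meets the free surface. Vertical depth h = y·sinθ with sinθ = 0.648120.
With the apex down, the centroid sits h/3 = 1.8/3 = 0.6 m below the base (the top edge), so y_c = 3.54 + 0.6 = 4.14 m and h_c = 4.14 × 0.648120 = 2.68322 m.
A = ½ × 3.9 × 1.8 = 3.51 m².
Resultant F = γ·h_c·A = 10.05525 × 2.68322 × 3.51 = 94.7014 kN.
I_c = b·h³/36 = 3.9 × 1.8³/36 = 0.6318 m⁴.
Centre of pressure: y_p = y_c + I_c/(y_c·A) = 4.14 + 0.6318/(4.14 × 3.51) = 4.14 + 0.0434783 = 4.18348 m along the plane.
The resultant acts 0.6 + 0.0434783 = 0.643478 m (along the plate) below the hinge at the top edge, so the moment about the hinge is M = F × 0.643478 = 94.7014 × 0.643478 = 60.9383 kN·m.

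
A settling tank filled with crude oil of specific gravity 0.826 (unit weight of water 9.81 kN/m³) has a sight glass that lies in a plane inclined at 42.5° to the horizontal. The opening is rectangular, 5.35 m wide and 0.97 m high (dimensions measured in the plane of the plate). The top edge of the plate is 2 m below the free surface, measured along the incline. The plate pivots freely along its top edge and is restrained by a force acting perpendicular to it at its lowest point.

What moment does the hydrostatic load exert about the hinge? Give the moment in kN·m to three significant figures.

γ = 0.826 × 9.81 = 8.10306 kN/m³.
Let θ = 42.5° be the plate's angle to the horizontal; measure y along the incline from where the plane meets the free surface. Vertical depth h = y·sinθ with sinθ = 0.675590.
The centroid lies 0.97/2 = 0.485 m below the top edge, so y_c = 2 + 0.485 = 2.485 m and h_c = 2.485 × 0.675590 = 1.67884 m.
A = 5.35 × 0.97 = 5.1895 m².
Resultant F = γ·h_c·A = 8.10306 × 1.67884 × 5.1895 = 70.5966 kN.
I_c = b·h³/12 = 5.35 × 0.97³/12 = 0.4069 m⁴.
Centre of pressure: y_p = y_c + I_c/(y_c·A) = 2.485 + 0.4069/(2.485 × 5.1895) = 2.485 + 0.0315526 = 2.51655 m along the plane.
The resultant acts 0.485 + 0.0315526 = 0.516553 m (along the plate) below the hinge at the top edge, so the moment about the hinge is M = F × 0.516553 = 70.5966 × 0.516553 = 36.4669 kN·m.

M ≈ 36.5 kN·m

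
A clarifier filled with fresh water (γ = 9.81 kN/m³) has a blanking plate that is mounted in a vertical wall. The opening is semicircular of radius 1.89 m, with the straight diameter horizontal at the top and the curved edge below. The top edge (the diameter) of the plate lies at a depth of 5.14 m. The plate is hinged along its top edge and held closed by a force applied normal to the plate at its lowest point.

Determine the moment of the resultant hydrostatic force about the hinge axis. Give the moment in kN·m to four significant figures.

γ = 9.81 kN/m³.
The centroid of a semicircle lies 4r/(3π) = 0.802141 m from the diameter, here below the top edge, so the centroid depth is h_c = 5.14 + 0.802141 = 5.94214 m.
A = πr²/2 = π × 1.89²/2 = 5.61104 m².
Resultant F = γ·h_c·A = 9.81 × 5.94214 × 5.61104 = 327.081 kN.
I_c = (π/8 − 8/(9π))·r⁴ = 0.109757 × 1.89⁴ = 1.40049 m⁴.
Centre of pressure: y_p = y_c + I_c/(y_c·A) = 5.94214 + 1.40049/(5.94214 × 5.61104) = 5.94214 + 0.0420043 = 5.98414 m along the plane.
The resultant acts 0.802141 + 0.0420043 = 0.844145 m (along the plate) below the hinge at the top edge, so the moment about the hinge is M = F × 0.844145 = 327.081 × 0.844145 = 276.104 kN·m.

M ≈ 276.1 kN·m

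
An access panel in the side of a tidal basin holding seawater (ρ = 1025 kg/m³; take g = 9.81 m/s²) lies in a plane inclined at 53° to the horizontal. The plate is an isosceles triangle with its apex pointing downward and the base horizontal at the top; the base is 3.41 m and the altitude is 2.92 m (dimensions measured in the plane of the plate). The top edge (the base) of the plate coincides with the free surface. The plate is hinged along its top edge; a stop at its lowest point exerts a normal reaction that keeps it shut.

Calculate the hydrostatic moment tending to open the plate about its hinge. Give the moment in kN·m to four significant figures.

γ = ρg = 1025 × 9.81 / 1000 = 10.05525 kN/m³.
Let θ = 53° be the plate's angle to the horizontal; measure y along the incline from where the plane meets the free surface. Vertical depth h = y·sinθ with sinθ = 0.798636.
With the apex down, the centroid sits h/3 = 2.92/3 = 0.973333 m below the base (the top edge), so y_c = 0.973333 m and h_c = 0.973333 × 0.798636 = 0.777339 m.
A = ½ × 3.41 × 2.92 = 4.9786 m².
Resultant F = γ·h_c·A = 10.05525 × 0.777339 × 4.9786 = 38.9144 kN.
I_c = b·h³/36 = 3.41 × 2.92³/36 = 2.35831 m⁴.
Centre of pressure: y_p = y_c + I_c/(y_c·A) = 0.973333 + 2.35831/(0.973333 × 4.9786) = 0.973333 + 0.486667 = 1.46 m along the plane.
The resultant acts 0.973333 + 0.486667 = 1.46 m (along the plate) below the hinge at the top edge, so the moment about the hinge is M = F × 1.46 = 38.9144 × 1.46 = 56.815 kN·m.

M ≈ 56.82 kN·m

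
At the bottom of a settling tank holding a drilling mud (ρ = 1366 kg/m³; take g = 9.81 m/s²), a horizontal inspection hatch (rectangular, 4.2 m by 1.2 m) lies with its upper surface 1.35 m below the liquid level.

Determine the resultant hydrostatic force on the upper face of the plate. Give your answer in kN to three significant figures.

F ≈ 91.2 kN

γ = ρg = 1366 × 9.81 / 1000 = 13.40046 kN/m³.
The plate is horizontal, so pressure is uniform at p = γ·h = 13.40046 × 1.35 = 18.0906 kN/m².
A = 4.2 × 1.2 = 5.04 m².
F = p·A = 18.0906 × 5.04 = 91.1766 kN.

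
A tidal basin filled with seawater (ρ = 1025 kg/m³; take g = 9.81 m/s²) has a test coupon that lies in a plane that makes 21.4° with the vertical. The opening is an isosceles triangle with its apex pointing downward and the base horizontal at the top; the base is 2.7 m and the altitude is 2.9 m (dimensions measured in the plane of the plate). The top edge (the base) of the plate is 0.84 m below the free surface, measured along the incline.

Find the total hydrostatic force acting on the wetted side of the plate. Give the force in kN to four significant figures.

γ = ρg = 1025 × 9.81 / 1000 = 10.05525 kN/m³.
The plate makes 21.4° with the vertical, i.e. θ = 90° − 21.4° = 68.6° to the horizontal. Measuring y along the incline from the free-surface line, vertical depth h = y·sinθ with sinθ = 0.931056.
With the apex down, the centroid sits h/3 = 2.9/3 = 0.966667 m below the base (the top edge), so y_c = 0.84 + 0.966667 = 1.80667 m and h_c = 1.80667 × 0.931056 = 1.68211 m.
A = ½ × 2.7 × 2.9 = 3.915 m².
Resultant F = γ·h_c·A = 10.05525 × 1.68211 × 3.915 = 66.2185 kN.

F ≈ 66.22 kN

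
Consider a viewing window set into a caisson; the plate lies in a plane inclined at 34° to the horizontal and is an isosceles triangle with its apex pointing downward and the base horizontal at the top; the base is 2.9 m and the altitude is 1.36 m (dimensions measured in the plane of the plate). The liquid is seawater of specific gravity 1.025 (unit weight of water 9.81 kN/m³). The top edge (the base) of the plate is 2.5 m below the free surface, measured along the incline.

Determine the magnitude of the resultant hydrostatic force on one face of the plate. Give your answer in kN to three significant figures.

F ≈ 32.7 kN

γ = 1.025 × 9.81 = 10.05525 kN/m³.
Let θ = 34° be the plate's angle to the horizontal; measure y along the incline from where the plane meets the free surface. Vertical depth h = y·sinθ with sinθ = 0.559193.
With the apex down, the centroid sits h/3 = 1.36/3 = 0.453333 m below the base (the top edge), so y_c = 2.5 + 0.453333 = 2.95333 m and h_c = 2.95333 × 0.559193 = 1.65148 m.
A = ½ × 2.9 × 1.36 = 1.972 m².
Resultant F = γ·h_c·A = 10.05525 × 1.65148 × 1.972 = 32.7471 kN.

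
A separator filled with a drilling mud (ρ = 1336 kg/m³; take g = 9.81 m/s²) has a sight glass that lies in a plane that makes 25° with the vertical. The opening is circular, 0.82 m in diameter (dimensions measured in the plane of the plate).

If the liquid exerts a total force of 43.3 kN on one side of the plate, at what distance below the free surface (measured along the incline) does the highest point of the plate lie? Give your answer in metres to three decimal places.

γ = ρg = 1336 × 9.81 / 1000 = 13.10616 kN/m³.
A = π(0.41)² = 0.528102 m².
From F = γ·h_c·A, the centroid depth is h_c = 43.3/(13.10616 × 0.528102) = 6.25597 m.
The plate makes 25° with the vertical, i.e. θ = 90° − 25° = 65° to the horizontal. Measuring y along the incline from the free-surface line, vertical depth h = y·sinθ with sinθ = 0.906308.
Along the incline, y_c = h_c/sinθ = 6.25597/0.906308 = 6.9027 m.
The centroid is at the centre, 0.41 m below the top of the plate, so the highest point sits at y_top = 6.9027 − 0.41 = 6.4927 m along the incline.

y_top ≈ 6.493 m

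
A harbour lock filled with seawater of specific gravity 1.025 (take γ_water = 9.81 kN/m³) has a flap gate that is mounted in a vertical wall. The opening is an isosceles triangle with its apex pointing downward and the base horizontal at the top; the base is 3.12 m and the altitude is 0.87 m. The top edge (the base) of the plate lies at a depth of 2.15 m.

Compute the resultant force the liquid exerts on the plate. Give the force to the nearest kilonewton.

F ≈ 33 kN

γ = 1.025 × 9.81 = 10.05525 kN/m³.
With the apex down, the centroid sits h/3 = 0.87/3 = 0.29 m below the base (the top edge), so the centroid depth is h_c = 2.15 + 0.29 = 2.44 m.
A = ½ × 3.12 × 0.87 = 1.3572 m².
Resultant F = γ·h_c·A = 10.05525 × 2.44 × 1.3572 = 33.2986 kN.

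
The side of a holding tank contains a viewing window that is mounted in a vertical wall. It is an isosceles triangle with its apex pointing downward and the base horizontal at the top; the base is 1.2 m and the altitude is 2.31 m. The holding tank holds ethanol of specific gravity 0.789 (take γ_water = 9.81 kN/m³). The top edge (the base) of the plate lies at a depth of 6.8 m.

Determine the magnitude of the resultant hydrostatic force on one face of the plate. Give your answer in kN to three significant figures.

γ = 0.789 × 9.81 = 7.74009 kN/m³.
With the apex down, the centroid sits h/3 = 2.31/3 = 0.77 m below the base (the top edge), so the centroid depth is h_c = 6.8 + 0.77 = 7.57 m.
A = ½ × 1.2 × 2.31 = 1.386 m².
Resultant F = γ·h_c·A = 7.74009 × 7.57 × 1.386 = 81.2092 kN.

F ≈ 81.2 kN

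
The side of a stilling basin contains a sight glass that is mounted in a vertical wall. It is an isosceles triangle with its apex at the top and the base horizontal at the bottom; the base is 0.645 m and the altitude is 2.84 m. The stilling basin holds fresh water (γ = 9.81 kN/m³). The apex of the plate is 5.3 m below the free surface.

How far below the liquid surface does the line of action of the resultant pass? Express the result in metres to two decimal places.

γ = 9.81 kN/m³.
With the apex up, the centroid sits 2h/3 = 2 × 2.84/3 = 1.89333 m below the apex, so the centroid depth is h_c = 5.3 + 1.89333 = 7.19333 m.
A = ½ × 0.645 × 2.84 = 0.9159 m².
Resultant F = γ·h_c·A = 9.81 × 7.19333 × 0.9159 = 64.6319 kN.
I_c = b·h³/36 = 0.645 × 2.84³/36 = 0.410405 m⁴.
Centre of pressure: y_p = y_c + I_c/(y_c·A) = 7.19333 + 0.410405/(7.19333 × 0.9159) = 7.19333 + 0.0622923 = 7.25562 m along the plane.

h_p = 7.26 m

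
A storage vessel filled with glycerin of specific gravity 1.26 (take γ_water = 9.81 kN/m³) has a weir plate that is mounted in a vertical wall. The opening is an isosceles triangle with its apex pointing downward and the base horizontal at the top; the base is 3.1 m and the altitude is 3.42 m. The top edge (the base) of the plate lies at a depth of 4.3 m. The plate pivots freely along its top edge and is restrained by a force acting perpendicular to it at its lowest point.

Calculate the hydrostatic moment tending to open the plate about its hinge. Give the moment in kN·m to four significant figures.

γ = 1.26 × 9.81 = 12.3606 kN/m³.
With the apex down, the centroid sits h/3 = 3.42/3 = 1.14 m below the base (the top edge), so the centroid depth is h_c = 4.3 + 1.14 = 5.44 m.
A = ½ × 3.1 × 3.42 = 5.301 m².
Resultant F = γ·h_c·A = 12.3606 × 5.44 × 5.301 = 356.448 kN.
I_c = b·h³/36 = 3.1 × 3.42³/36 = 3.44459 m⁴.
Centre of pressure: y_p = y_c + I_c/(y_c·A) = 5.44 + 3.44459/(5.44 × 5.301) = 5.44 + 0.119449 = 5.55945 m along the plane.
The resultant acts 1.14 + 0.119449 = 1.25945 m (along the plate) below the hinge at the top edge, so the moment about the hinge is M = F × 1.25945 = 356.448 × 1.25945 = 448.928 kN·m.

M ≈ 448.9 kN·m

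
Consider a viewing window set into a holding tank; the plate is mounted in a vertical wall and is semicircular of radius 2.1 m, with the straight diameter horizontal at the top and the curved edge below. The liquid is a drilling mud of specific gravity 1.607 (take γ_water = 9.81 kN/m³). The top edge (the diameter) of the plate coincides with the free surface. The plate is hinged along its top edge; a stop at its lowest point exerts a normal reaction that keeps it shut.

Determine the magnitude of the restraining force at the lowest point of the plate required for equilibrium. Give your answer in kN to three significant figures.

P ≈ 57.3 kN

γ = 1.607 × 9.81 = 15.76467 kN/m³.
The centroid of a semicircle lies 4r/(3π) = 0.891268 m from the diameter, here below the top edge, so the centroid depth is h_c = 0.891268 m.
A = πr²/2 = π × 2.1²/2 = 6.92721 m².
Resultant F = γ·h_c·A = 15.76467 × 0.891268 × 6.92721 = 97.3311 kN.
I_c = (π/8 − 8/(9π))·r⁴ = 0.109757 × 2.1⁴ = 2.13457 m⁴.
Centre of pressure: y_p = y_c + I_c/(y_c·A) = 0.891268 + 2.13457/(0.891268 × 6.92721) = 0.891268 + 0.345735 = 1.237 m along the plane.
The resultant acts 0.891268 + 0.345735 = 1.237 m (along the plate) below the hinge at the top edge, so the moment about the hinge is M = F × 1.237 = 97.3311 × 1.237 = 120.399 kN·m.
A normal force at the bottom, 2.1 m from the hinge, must supply this moment: P = 120.399/2.1 = 57.3329 kN.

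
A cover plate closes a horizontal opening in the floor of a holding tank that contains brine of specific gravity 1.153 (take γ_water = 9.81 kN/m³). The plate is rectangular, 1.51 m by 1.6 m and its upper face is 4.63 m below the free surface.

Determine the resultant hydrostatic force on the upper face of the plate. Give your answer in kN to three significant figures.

F ≈ 127 kN

γ = 1.153 × 9.81 = 11.31093 kN/m³.
The plate is horizontal, so pressure is uniform at p = γ·h = 11.31093 × 4.63 = 52.3696 kN/m².
A = 1.51 × 1.6 = 2.416 m².
F = p·A = 52.3696 × 2.416 = 126.525 kN.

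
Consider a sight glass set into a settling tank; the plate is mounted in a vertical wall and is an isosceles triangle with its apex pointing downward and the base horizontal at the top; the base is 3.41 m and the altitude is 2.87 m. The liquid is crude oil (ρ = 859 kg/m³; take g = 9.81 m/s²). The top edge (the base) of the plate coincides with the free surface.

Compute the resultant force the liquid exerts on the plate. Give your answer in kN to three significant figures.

γ = ρg = 859 × 9.81 / 1000 = 8.42679 kN/m³.
With the apex down, the centroid sits h/3 = 2.87/3 = 0.956667 m below the base (the top edge), so the centroid depth is h_c = 0.956667 m.
A = ½ × 3.41 × 2.87 = 4.89335 m².
Resultant F = γ·h_c·A = 8.42679 × 0.956667 × 4.89335 = 39.4484 kN.

F ≈ 39.4 kN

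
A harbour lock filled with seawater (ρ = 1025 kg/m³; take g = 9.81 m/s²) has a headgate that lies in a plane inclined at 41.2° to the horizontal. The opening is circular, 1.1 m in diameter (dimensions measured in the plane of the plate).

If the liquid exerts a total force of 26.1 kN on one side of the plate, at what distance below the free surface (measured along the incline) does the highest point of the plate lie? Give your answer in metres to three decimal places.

y_top ≈ 3.597 m

γ = ρg = 1025 × 9.81 / 1000 = 10.05525 kN/m³.
A = π(0.55)² = 0.950332 m².
From F = γ·h_c·A, the centroid depth is h_c = 26.1/(10.05525 × 0.950332) = 2.73132 m.
Let θ = 41.2° be the plate's angle to the horizontal; measure y along the incline from where the plane meets the free surface. Vertical depth h = y·sinθ with sinθ = 0.658689.
Along the incline, y_c = h_c/sinθ = 2.73132/0.658689 = 4.1466 m.
The centroid is at the centre, 0.55 m below the top of the plate, so the highest point sits at y_top = 4.1466 − 0.55 = 3.5966 m along the incline.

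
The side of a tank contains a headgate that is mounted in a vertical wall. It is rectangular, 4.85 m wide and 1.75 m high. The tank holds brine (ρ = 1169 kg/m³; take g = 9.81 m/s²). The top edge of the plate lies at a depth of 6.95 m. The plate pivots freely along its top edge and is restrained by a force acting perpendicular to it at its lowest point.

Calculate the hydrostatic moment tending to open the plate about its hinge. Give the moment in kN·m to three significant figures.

γ = ρg = 1169 × 9.81 / 1000 = 11.46789 kN/m³.
The centroid lies 1.75/2 = 0.875 m below the top edge, so the centroid depth is h_c = 6.95 + 0.875 = 7.825 m.
A = 4.85 × 1.75 = 8.4875 m².
Resultant F = γ·h_c·A = 11.46789 × 7.825 × 8.4875 = 761.636 kN.
I_c = b·h³/12 = 4.85 × 1.75³/12 = 2.16608 m⁴.
Centre of pressure: y_p = y_c + I_c/(y_c·A) = 7.825 + 2.16608/(7.825 × 8.4875) = 7.825 + 0.0326145 = 7.85761 m along the plane.
The resultant acts 0.875 + 0.0326145 = 0.907614 m (along the plate) below the hinge at the top edge, so the moment about the hinge is M = F × 0.907614 = 761.636 × 0.907614 = 691.271 kN·m.

M ≈ 691 kN·m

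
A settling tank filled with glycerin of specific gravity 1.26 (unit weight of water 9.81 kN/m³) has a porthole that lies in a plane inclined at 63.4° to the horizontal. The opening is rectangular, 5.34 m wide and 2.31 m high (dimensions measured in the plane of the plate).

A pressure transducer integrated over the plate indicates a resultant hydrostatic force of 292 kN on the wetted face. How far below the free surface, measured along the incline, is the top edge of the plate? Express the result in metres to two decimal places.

y_top ≈ 0.99 m

γ = 1.26 × 9.81 = 12.3606 kN/m³.
A = 5.34 × 2.31 = 12.3354 m².
From F = γ·h_c·A, the centroid depth is h_c = 292/(12.3606 × 12.3354) = 1.91509 m.
Let θ = 63.4° be the plate's angle to the horizontal; measure y along the incline from where the plane meets the free surface. Vertical depth h = y·sinθ with sinθ = 0.894154.
Along the incline, y_c = h_c/sinθ = 1.91509/0.894154 = 2.14179 m.
The centroid lies 2.31/2 = 1.155 m below the top edge, so the top edge sits at y_top = 2.14179 − 1.155 = 0.98679 m along the incline.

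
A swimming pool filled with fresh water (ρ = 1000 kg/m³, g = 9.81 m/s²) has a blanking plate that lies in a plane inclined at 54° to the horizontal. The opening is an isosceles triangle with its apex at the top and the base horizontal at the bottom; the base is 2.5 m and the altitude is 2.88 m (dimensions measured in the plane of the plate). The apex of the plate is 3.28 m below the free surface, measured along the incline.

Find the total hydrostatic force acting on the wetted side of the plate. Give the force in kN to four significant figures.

F ≈ 148.6 kN

γ = ρg = 1000 × 9.81 = 9810 N/m³ = 9.81 kN/m³.
Let θ = 54° be the plate's angle to the horizontal; measure y along the incline from where the plane meets the free surface. Vertical depth h = y·sinθ with sinθ = 0.809017.
With the apex up, the centroid sits 2h/3 = 2 × 2.88/3 = 1.92 m below the apex, so y_c = 3.28 + 1.92 = 5.2 m and h_c = 5.2 × 0.809017 = 4.20689 m.
A = ½ × 2.5 × 2.88 = 3.6 m².
Resultant F = γ·h_c·A = 9.81 × 4.20689 × 3.6 = 148.571 kN.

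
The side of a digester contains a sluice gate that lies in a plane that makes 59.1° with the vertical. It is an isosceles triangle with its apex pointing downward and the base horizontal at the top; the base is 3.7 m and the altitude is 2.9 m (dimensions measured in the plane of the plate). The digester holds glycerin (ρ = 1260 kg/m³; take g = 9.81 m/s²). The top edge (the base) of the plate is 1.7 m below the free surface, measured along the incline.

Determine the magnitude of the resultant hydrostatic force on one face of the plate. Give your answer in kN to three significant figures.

F ≈ 90.8 kN

γ = ρg = 1260 × 9.81 / 1000 = 12.3606 kN/m³.
The plate makes 59.1° with the vertical, i.e. θ = 90° − 59.1° = 30.9° to the horizontal. Measuring y along the incline from the free-surface line, vertical depth h = y·sinθ with sinθ = 0.513541.
With the apex down, the centroid sits h/3 = 2.9/3 = 0.966667 m below the base (the top edge), so y_c = 1.7 + 0.966667 = 2.66667 m and h_c = 2.66667 × 0.513541 = 1.36944 m.
A = ½ × 3.7 × 2.9 = 5.365 m².
Resultant F = γ·h_c·A = 12.3606 × 1.36944 × 5.365 = 90.8139 kN.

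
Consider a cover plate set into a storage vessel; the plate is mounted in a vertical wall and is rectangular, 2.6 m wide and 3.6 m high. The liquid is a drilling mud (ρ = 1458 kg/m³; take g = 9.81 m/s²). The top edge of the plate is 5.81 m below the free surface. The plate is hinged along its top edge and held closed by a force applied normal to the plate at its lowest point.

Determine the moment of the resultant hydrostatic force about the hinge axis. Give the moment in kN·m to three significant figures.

M ≈ 1980 kN·m

γ = ρg = 1458 × 9.81 / 1000 = 14.30298 kN/m³.
The centroid lies 3.6/2 = 1.8 m below the top edge, so the centroid depth is h_c = 5.81 + 1.8 = 7.61 m.
A = 2.6 × 3.6 = 9.36 m².
Resultant F = γ·h_c·A = 14.30298 × 7.61 × 9.36 = 1018.8 kN.
I_c = b·h³/12 = 2.6 × 3.6³/12 = 10.1088 m⁴.
Centre of pressure: y_p = y_c + I_c/(y_c·A) = 7.61 + 10.1088/(7.61 × 9.36) = 7.61 + 0.141919 = 7.75192 m along the plane.
The resultant acts 1.8 + 0.141919 = 1.94192 m (along the plate) below the hinge at the top edge, so the moment about the hinge is M = F × 1.94192 = 1018.8 × 1.94192 = 1978.43 kN·m.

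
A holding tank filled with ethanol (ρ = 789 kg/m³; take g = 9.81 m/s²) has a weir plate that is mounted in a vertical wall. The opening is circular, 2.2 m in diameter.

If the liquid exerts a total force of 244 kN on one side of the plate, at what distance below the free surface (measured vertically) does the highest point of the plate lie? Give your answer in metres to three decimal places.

γ = ρg = 789 × 9.81 / 1000 = 7.74009 kN/m³.
A = π(1.1)² = 3.80133 m².
From F = γ·h_c·A, the centroid depth is h_c = 244/(7.74009 × 3.80133) = 8.29293 m.
The centroid is at the centre, 1.1 m below the top of the plate, so the highest point sits at h_top = 8.29293 − 1.1 = 7.19293 m below the surface.

d_top ≈ 7.193 m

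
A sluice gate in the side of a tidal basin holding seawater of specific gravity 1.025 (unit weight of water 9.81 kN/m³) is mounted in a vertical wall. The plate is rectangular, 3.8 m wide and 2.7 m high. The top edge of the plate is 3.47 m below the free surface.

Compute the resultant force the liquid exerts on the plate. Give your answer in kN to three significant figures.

F ≈ 497 kN

γ = 1.025 × 9.81 = 10.05525 kN/m³.
The centroid lies 2.7/2 = 1.35 m below the top edge, so the centroid depth is h_c = 3.47 + 1.35 = 4.82 m.
A = 3.8 × 2.7 = 10.26 m².
Resultant F = γ·h_c·A = 10.05525 × 4.82 × 10.26 = 497.264 kN.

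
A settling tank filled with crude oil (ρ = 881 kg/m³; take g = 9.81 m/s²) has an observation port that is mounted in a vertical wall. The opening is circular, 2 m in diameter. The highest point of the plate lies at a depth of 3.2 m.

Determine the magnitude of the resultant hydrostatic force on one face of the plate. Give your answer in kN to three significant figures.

F ≈ 114 kN

γ = ρg = 881 × 9.81 / 1000 = 8.64261 kN/m³.
The centroid is at the centre, 1 m below the top of the plate, so the centroid depth is h_c = 3.2 + 1 = 4.2 m.
A = π(1)² = 3.14159 m².
Resultant F = γ·h_c·A = 8.64261 × 4.2 × 3.14159 = 114.036 kN.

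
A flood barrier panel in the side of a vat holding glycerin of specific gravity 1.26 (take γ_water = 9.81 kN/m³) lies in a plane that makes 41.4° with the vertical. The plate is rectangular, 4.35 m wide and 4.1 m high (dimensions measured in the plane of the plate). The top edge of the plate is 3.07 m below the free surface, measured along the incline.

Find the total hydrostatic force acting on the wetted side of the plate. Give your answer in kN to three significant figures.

γ = 1.26 × 9.81 = 12.3606 kN/m³.
The plate makes 41.4° with the vertical, i.e. θ = 90° − 41.4° = 48.6° to the horizontal. Measuring y along the incline from the free-surface line, vertical depth h = y·sinθ with sinθ = 0.750111.
The centroid lies 4.1/2 = 2.05 m below the top edge, so y_c = 3.07 + 2.05 = 5.12 m and h_c = 5.12 × 0.750111 = 3.84057 m.
A = 4.35 × 4.1 = 17.835 m².
Resultant F = γ·h_c·A = 12.3606 × 3.84057 × 17.835 = 846.659 kN.

F ≈ 847 kN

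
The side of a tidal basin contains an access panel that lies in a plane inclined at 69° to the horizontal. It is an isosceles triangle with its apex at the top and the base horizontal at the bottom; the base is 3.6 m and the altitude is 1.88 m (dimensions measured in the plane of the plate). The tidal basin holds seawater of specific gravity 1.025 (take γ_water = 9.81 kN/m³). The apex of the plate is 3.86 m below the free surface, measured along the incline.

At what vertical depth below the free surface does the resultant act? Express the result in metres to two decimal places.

γ = 1.025 × 9.81 = 10.05525 kN/m³.
Let θ = 69° be the plate's angle to the horizontal; measure y along the incline from where the plane meets the free surface. Vertical depth h = y·sinθ with sinθ = 0.933580.
With the apex up, the centroid sits 2h/3 = 2 × 1.88/3 = 1.25333 m below the apex, so y_c = 3.86 + 1.25333 = 5.11333 m and h_c = 5.11333 × 0.933580 = 4.7737 m.
A = ½ × 3.6 × 1.88 = 3.384 m².
Resultant F = γ·h_c·A = 10.05525 × 4.7737 × 3.384 = 162.435 kN.
I_c = b·h³/36 = 3.6 × 1.88³/36 = 0.664467 m⁴.
Centre of pressure: y_p = y_c + I_c/(y_c·A) = 5.11333 + 0.664467/(5.11333 × 3.384) = 5.11333 + 0.0384007 = 5.15173 m along the plane.
Vertically, h_p = y_p·sinθ = 5.15173 × 0.933580 = 4.80955 m.

h_p = 4.81 m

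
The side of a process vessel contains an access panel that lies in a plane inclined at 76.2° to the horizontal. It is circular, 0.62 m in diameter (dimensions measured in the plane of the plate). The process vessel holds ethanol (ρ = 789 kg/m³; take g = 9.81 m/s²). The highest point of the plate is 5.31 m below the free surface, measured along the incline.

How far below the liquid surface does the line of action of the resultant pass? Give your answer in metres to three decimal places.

h_p = 5.462 m

γ = ρg = 789 × 9.81 / 1000 = 7.74009 kN/m³.
Let θ = 76.2° be the plate's angle to the horizontal; measure y along the incline from where the plane meets the free surface. Vertical depth h = y·sinθ with sinθ = 0.971134.
The centroid is at the centre, 0.31 m below the top of the plate, so y_c = 5.31 + 0.31 = 5.62 m and h_c = 5.62 × 0.971134 = 5.45777 m.
A = π(0.31)² = 0.301907 m².
Resultant F = γ·h_c·A = 7.74009 × 5.45777 × 0.301907 = 12.7536 kN.
I_c = πr⁴/4 = π × 0.31⁴/4 = 0.00725332 m⁴.
Centre of pressure: y_p = y_c + I_c/(y_c·A) = 5.62 + 0.00725332/(5.62 × 0.301907) = 5.62 + 0.00427491 = 5.62427 m along the plane.
Vertically, h_p = y_p·sinθ = 5.62427 × 0.971134 = 5.46192 m.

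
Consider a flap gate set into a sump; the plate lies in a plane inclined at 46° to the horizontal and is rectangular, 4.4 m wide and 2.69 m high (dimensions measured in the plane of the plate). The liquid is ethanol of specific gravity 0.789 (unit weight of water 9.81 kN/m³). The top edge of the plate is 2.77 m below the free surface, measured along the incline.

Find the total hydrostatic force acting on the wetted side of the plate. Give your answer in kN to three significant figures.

γ = 0.789 × 9.81 = 7.74009 kN/m³.
Let θ = 46° be the plate's angle to the horizontal; measure y along the incline from where the plane meets the free surface. Vertical depth h = y·sinθ with sinθ = 0.719340.
The centroid lies 2.69/2 = 1.345 m below the top edge, so y_c = 2.77 + 1.345 = 4.115 m and h_c = 4.115 × 0.719340 = 2.96008 m.
A = 4.4 × 2.69 = 11.836 m².
Resultant F = γ·h_c·A = 7.74009 × 2.96008 × 11.836 = 271.178 kN.

F ≈ 271 kN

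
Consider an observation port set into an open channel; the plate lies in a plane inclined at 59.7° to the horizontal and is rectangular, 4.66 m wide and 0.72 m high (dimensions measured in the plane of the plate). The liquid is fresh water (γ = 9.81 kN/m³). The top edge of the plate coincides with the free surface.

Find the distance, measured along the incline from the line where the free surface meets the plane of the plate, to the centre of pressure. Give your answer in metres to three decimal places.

γ = 9.81 kN/m³.
Let θ = 59.7° be the plate's angle to the horizontal; measure y along the incline from where the plane meets the free surface. Vertical depth h = y·sinθ with sinθ = 0.863396.
The centroid lies 0.72/2 = 0.36 m below the top edge, so y_c = 0.36 m and h_c = 0.36 × 0.863396 = 0.310823 m.
A = 4.66 × 0.72 = 3.3552 m².
Resultant F = γ·h_c·A = 9.81 × 0.310823 × 3.3552 = 10.2306 kN.
I_c = b·h³/12 = 4.66 × 0.72³/12 = 0.144945 m⁴.
Centre of pressure: y_p = y_c + I_c/(y_c·A) = 0.36 + 0.144945/(0.36 × 3.3552) = 0.36 + 0.12 = 0.48 m along the plane.

y_p = 0.480 m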